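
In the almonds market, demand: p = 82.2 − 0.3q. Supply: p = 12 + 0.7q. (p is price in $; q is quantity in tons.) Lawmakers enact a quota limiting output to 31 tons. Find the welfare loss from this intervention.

Competitive equilibrium: 82.2 − 0.3q = 12 + 0.7q → q* = 70.2, p* = 61.14.
At q = 31: demand price = 82.2 − 0.3·31 = 72.9; supply price = 12 + 0.7·31 = 33.7.
Δq = 70.2 − 31 = 39.2; wedge = 72.9 − 33.7 = 39.2.
Deadweight loss = ½ × 39.2 × 39.2 = $768.32.

$768.32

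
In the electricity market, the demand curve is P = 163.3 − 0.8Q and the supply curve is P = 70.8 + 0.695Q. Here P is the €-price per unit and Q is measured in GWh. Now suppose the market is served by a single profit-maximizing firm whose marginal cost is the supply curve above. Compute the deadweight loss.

Competitive equilibrium: 163.3 − 0.8Q = 70.8 + 0.695Q → Q* = 61.8729, P* = 113.8017.
Marginal revenue: MR = 163.3 − 1.6Q. Set MR = MC: 163.3 − 1.6Q = 70.8 + 0.695Q → Q_m = 40.305.
Price P_m = 163.3 − 0.8·40.305 = 131.056; MC(Q_m) = 70.8 + 0.695·40.305 = 98.812.
Competitive Q* = 61.8729, so ΔQ = 21.5679; wedge = 131.056 − 98.812 = 32.244.
DWL = ½ × 21.5679 × 32.244 = €347.72.

€347.72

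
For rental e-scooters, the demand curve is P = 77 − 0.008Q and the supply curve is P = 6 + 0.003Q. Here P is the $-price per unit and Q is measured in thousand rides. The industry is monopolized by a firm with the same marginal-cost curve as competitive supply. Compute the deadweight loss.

$40622.51 thousand

Competitive equilibrium: 77 − 0.008Q = 6 + 0.003Q → Q* = 6454.545455, P* = 25.363636.
Marginal revenue: MR = 77 − 0.016Q. Set MR = MC: 77 − 0.016Q = 6 + 0.003Q → Q_m = 3736.842105.
Price P_m = 77 − 0.008·3736.842105 = 47.105263; MC(Q_m) = 6 + 0.003·3736.842105 = 17.210526.
Competitive Q* = 6454.545455, so ΔQ = 2717.70335; wedge = 47.105263 − 17.210526 = 29.894737.
The triangle = ½ × 2717.70335 × 29.894737 = $40622.51 thousand.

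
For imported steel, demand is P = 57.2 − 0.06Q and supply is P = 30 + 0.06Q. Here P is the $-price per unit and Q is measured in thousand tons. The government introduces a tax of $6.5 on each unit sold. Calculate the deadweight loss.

$176.04 thousand

Competitive equilibrium: 57.2 − 0.06Q = 30 + 0.06Q → Q* = 226.6667, P* = 43.6.
With the tax, the buyer price exceeds the seller price by 6.5: (57.2 − 0.06Q) − (30 + 0.06Q) = 6.5 → Q' = 172.5.
ΔQ = 226.6667 − 172.5 = 54.1667; the wedge equals the tax, 6.5.
Deadweight loss = ½ × 54.1667 × 6.5 = $176.04 thousand.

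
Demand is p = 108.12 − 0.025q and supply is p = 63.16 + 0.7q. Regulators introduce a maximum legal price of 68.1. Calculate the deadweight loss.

Competitive equilibrium: 108.12 − 0.025q = 63.16 + 0.7q → q* = 62.01379, p* = 106.56966.
At the ceiling p = 68.1, quantity supplied = (68.1 − 63.16)/0.7 = 7.05714.
Willingness to pay at q' = 7.05714: 108.12 − 0.025·7.05714 = 107.94357.
Δq = 62.01379 − 7.05714 = 54.95665; wedge = 107.94357 − 68.1 = 39.84357.
DWL = ½ × 54.95665 × 39.84357 = 1094.83.

1094.83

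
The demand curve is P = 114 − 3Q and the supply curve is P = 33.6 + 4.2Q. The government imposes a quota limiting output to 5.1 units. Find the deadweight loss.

Competitive equilibrium: 114 − 3Q = 33.6 + 4.2Q → Q* = 11.16667, P* = 80.5.
At Q = 5.1: demand price = 114 − 3·5.1 = 98.7; supply price = 33.6 + 4.2·5.1 = 55.02.
ΔQ = 11.16667 − 5.1 = 6.06667; wedge = 98.7 − 55.02 = 43.68.
The triangle = ½ × 6.06667 × 43.68 = 132.496.

132.496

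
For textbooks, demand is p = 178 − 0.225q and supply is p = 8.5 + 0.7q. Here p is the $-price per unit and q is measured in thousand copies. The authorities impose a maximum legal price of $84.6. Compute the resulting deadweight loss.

$2568.99 thousand

Competitive equilibrium: 178 − 0.225q = 8.5 + 0.7q → q* = 183.2432, p* = 136.7703.
At the ceiling p = 84.6, quantity supplied = (84.6 − 8.5)/0.7 = 108.7143.
Willingness to pay at q' = 108.7143: 178 − 0.225·108.7143 = 153.5393.
Δq = 183.2432 − 108.7143 = 74.5289; wedge = 153.5393 − 84.6 = 68.9393.
Deadweight loss = ½ × 74.5289 × 68.9393 = $2568.99 thousand.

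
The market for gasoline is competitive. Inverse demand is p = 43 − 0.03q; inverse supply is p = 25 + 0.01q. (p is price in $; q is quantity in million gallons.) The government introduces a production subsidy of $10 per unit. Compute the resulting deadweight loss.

Competitive equilibrium: 43 − 0.03q = 25 + 0.01q → q* = 450, p* = 29.5.
The subsidy lowers effective supply by 10: p = 15 + 0.01q.
New quantity: 43 − 0.03q = 15 + 0.01q → q' = 700.
Overproduction Δq = 700 − 450 = 250; wedge = subsidy = 10.
Welfare loss = ½ × 250 × 10 = $1250 million.

$1250 million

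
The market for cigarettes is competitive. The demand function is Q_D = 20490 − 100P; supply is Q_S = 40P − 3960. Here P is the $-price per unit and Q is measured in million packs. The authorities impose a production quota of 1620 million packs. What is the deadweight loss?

$34580.57 million

In inverse form: demand P = 204.9 − 0.01Q, supply P = 99 + 0.025Q.
Competitive equilibrium: 204.9 − 0.01Q = 99 + 0.025Q → Q* = 3025.7143, P* = 174.6429.
At Q = 1620: demand price = 204.9 − 0.01·1620 = 188.7; supply price = 99 + 0.025·1620 = 139.5.
ΔQ = 3025.7143 − 1620 = 1405.7143; wedge = 188.7 − 139.5 = 49.2.
Welfare loss = ½ × 1405.7143 × 49.2 = $34580.57 million.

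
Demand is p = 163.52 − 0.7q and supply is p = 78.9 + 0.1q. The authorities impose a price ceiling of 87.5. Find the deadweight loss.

156.42

Competitive equilibrium: 163.52 − 0.7q = 78.9 + 0.1q → q* = 105.775, p* = 89.4775.
At the ceiling p = 87.5, quantity supplied = (87.5 − 78.9)/0.1 = 86.
Willingness to pay at q' = 86: 163.52 − 0.7·86 = 103.32.
Δq = 105.775 − 86 = 19.775; wedge = 103.32 − 87.5 = 15.82.
Welfare loss = ½ × 19.775 × 15.82 = 156.42.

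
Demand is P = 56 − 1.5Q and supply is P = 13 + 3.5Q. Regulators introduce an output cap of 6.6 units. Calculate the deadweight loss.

Competitive equilibrium: 56 − 1.5Q = 13 + 3.5Q → Q* = 8.6, P* = 43.1.
At Q = 6.6: demand price = 56 − 1.5·6.6 = 46.1; supply price = 13 + 3.5·6.6 = 36.1.
ΔQ = 8.6 − 6.6 = 2; wedge = 46.1 − 36.1 = 10.
Welfare loss = ½ × 2 × 10 = 10.

10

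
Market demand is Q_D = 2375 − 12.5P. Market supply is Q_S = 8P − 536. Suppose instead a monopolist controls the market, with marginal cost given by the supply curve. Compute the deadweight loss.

2907.48

In inverse form: demand P = 190 − 0.08Q, supply P = 67 + 0.125Q.
Competitive equilibrium: 190 − 0.08Q = 67 + 0.125Q → Q* = 600, P* = 142.
Marginal revenue: MR = 190 − 0.16Q. Set MR = MC: 190 − 0.16Q = 67 + 0.125Q → Q_m = 431.5789.
Price P_m = 190 − 0.08·431.5789 = 155.4737; MC(Q_m) = 67 + 0.125·431.5789 = 120.9474.
Competitive Q* = 600, so ΔQ = 168.4211; wedge = 155.4737 − 120.9474 = 34.5263.
DWL = ½ × 168.4211 × 34.5263 = 2907.48.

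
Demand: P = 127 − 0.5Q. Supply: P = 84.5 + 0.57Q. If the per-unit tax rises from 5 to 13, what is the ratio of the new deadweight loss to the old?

6.76

Competitive equilibrium: 127 − 0.5Q = 84.5 + 0.57Q → Q* = 39.7196, P* = 107.1402.
For a per-unit tax t: ΔQ = t/1.07, so DWL = ½·t·(t/1.07) = t²/2.14.
At t = 5: DWL = 11.682. At t = 13: DWL = 78.972.
Ratio = (13/5)² = 6.76.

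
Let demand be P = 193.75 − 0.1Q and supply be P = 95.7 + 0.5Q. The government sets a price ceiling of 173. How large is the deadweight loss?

Competitive equilibrium: 193.75 − 0.1Q = 95.7 + 0.5Q → Q* = 163.4167, P* = 177.4083.
At the ceiling P = 173, quantity supplied = (173 − 95.7)/0.5 = 154.6.
Willingness to pay at Q' = 154.6: 193.75 − 0.1·154.6 = 178.29.
ΔQ = 163.4167 − 154.6 = 8.8167; wedge = 178.29 − 173 = 5.29.
DWL = ½ × 8.8167 × 5.29 = 23.32.

23.32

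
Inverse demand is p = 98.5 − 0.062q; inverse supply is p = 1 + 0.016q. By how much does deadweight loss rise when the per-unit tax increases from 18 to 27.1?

Competitive equilibrium: 98.5 − 0.062q = 1 + 0.016q → q* = 1250, p* = 21.
For a per-unit tax t: Δq = t/0.078, so DWL = ½·t·(t/0.078) = t²/0.156.
At t = 18: DWL = 2076.923. At t = 27.1: DWL = 4707.756.
Increase = 4707.756 − 2076.923 = 2630.83.

2630.83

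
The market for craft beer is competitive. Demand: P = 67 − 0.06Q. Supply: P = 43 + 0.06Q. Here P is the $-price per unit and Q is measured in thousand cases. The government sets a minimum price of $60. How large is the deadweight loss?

$416.67 thousand

Competitive equilibrium: 67 − 0.06Q = 43 + 0.06Q → Q* = 200, P* = 55.
At the floor P = 60, quantity demanded = (67 − 60)/0.06 = 116.6667.
Sellers' marginal cost at Q' = 116.6667: 43 + 0.06·116.6667 = 50.
ΔQ = 200 − 116.6667 = 83.3333; wedge = 60 − 50 = 10.
Deadweight loss = ½ × 83.3333 × 10 = $416.67 thousand.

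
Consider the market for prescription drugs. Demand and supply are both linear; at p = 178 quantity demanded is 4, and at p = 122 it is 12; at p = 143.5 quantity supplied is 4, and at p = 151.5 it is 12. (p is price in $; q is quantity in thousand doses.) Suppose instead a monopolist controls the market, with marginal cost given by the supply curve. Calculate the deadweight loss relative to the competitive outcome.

Demand slope = (122 − 178)/(12 − 4) = −7, so p = 206 − 7q.
Supply slope = (151.5 − 143.5)/(12 − 4) = 1, so p = 139.5 + q.
Competitive equilibrium: 206 − 7q = 139.5 + q → q* = 8.3125, p* = 147.8125.
Marginal revenue: MR = 206 − 14q. Set MR = MC: 206 − 14q = 139.5 + q → q_m = 4.4333.
Price p_m = 206 − 7·4.4333 = 174.9669; MC(q_m) = 139.5 + 1·4.4333 = 143.9333.
Competitive q* = 8.3125, so Δq = 3.8792; wedge = 174.9669 − 143.9333 = 31.0336.
The triangle = ½ × 3.8792 × 31.0336 = $60.19 thousand.

$60.19 thousand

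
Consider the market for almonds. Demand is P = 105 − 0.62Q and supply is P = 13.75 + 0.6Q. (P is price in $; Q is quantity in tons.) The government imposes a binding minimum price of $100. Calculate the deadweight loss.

Competitive equilibrium: 105 − 0.62Q = 13.75 + 0.6Q → Q* = 74.7951, P* = 58.627.
At the floor P = 100, quantity demanded = (105 − 100)/0.62 = 8.0645.
Sellers' marginal cost at Q' = 8.0645: 13.75 + 0.6·8.0645 = 18.5887.
ΔQ = 74.7951 − 8.0645 = 66.7306; wedge = 100 − 18.5887 = 81.4113.
Welfare loss = ½ × 66.7306 × 81.4113 = $2716.31.

$2716.31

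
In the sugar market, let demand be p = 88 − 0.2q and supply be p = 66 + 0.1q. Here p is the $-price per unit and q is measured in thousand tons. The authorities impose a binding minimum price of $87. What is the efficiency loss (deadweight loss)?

Competitive equilibrium: 88 − 0.2q = 66 + 0.1q → q* = 73.3333, p* = 73.3333.
At the floor p = 87, quantity demanded = (88 − 87)/0.2 = 5.
Sellers' marginal cost at q' = 5: 66 + 0.1·5 = 66.5.
Δq = 73.3333 − 5 = 68.3333; wedge = 87 − 66.5 = 20.5.
DWL = ½ × 68.3333 × 20.5 = $700.42 thousand.

$700.42 thousand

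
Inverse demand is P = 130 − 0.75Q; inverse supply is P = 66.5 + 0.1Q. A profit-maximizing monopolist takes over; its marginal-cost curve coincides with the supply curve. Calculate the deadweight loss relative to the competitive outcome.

Competitive equilibrium: 130 − 0.75Q = 66.5 + 0.1Q → Q* = 74.7059, P* = 73.9706.
Marginal revenue: MR = 130 − 1.5Q. Set MR = MC: 130 − 1.5Q = 66.5 + 0.1Q → Q_m = 39.6875.
Price P_m = 130 − 0.75·39.6875 = 100.2344; MC(Q_m) = 66.5 + 0.1·39.6875 = 70.4688.
Competitive Q* = 74.7059, so ΔQ = 35.0184; wedge = 100.2344 − 70.4688 = 29.7656.
Welfare loss = ½ × 35.0184 × 29.7656 = 521.17.

521.17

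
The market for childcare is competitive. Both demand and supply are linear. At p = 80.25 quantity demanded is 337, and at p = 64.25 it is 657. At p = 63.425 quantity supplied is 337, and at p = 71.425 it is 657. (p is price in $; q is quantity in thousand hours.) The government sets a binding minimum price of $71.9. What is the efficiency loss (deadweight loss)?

$123.27 thousand

Demand slope = (64.25 − 80.25)/(657 − 337) = −0.05, so p = 97.1 − 0.05q.
Supply slope = (71.425 − 63.425)/(657 − 337) = 0.025, so p = 55 + 0.025q.
Competitive equilibrium: 97.1 − 0.05q = 55 + 0.025q → q* = 561.3333, p* = 69.0333.
At the floor p = 71.9, quantity demanded = (97.1 − 71.9)/0.05 = 504.
Sellers' marginal cost at q' = 504: 55 + 0.025·504 = 67.6.
Δq = 561.3333 − 504 = 57.3333; wedge = 71.9 − 67.6 = 4.3.
DWL = ½ × 57.3333 × 4.3 = $123.27 thousand.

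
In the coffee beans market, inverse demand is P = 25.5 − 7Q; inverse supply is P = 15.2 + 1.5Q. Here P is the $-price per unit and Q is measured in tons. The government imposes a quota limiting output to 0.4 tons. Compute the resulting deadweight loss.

Competitive equilibrium: 25.5 − 7Q = 15.2 + 1.5Q → Q* = 1.2118, P* = 17.0176.
At Q = 0.4: demand price = 25.5 − 7·0.4 = 22.7; supply price = 15.2 + 1.5·0.4 = 15.8.
ΔQ = 1.2118 − 0.4 = 0.8118; wedge = 22.7 − 15.8 = 6.9.
DWL = ½ × 0.8118 × 6.9 = $2.80.

$2.80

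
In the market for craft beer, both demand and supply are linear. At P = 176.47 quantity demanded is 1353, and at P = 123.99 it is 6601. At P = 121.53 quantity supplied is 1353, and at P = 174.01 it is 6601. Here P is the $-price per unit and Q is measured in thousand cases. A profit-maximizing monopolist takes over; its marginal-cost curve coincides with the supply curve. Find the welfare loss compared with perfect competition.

$18677.78 thousand

Demand slope = (123.99 − 176.47)/(6601 − 1353) = −0.01, so P = 190 − 0.01Q.
Supply slope = (174.01 − 121.53)/(6601 − 1353) = 0.01, so P = 108 + 0.01Q.
Competitive equilibrium: 190 − 0.01Q = 108 + 0.01Q → Q* = 4100, P* = 149.
Marginal revenue: MR = 190 − 0.02Q. Set MR = MC: 190 − 0.02Q = 108 + 0.01Q → Q_m = 2733.33333.
Price P_m = 190 − 0.01·2733.33333 = 162.66667; MC(Q_m) = 108 + 0.01·2733.33333 = 135.33333.
Competitive Q* = 4100, so ΔQ = 1366.66667; wedge = 162.66667 − 135.33333 = 27.33334.
Deadweight loss = ½ × 1366.66667 × 27.33334 = $18677.78 thousand.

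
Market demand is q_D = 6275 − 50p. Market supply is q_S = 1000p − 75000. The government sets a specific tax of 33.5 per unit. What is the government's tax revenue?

27119.05

In inverse form: demand p = 125.5 − 0.02q, supply p = 75 + 0.001q.
Competitive equilibrium: 125.5 − 0.02q = 75 + 0.001q → q* = 2404.7619, p* = 77.4048.
With the tax, the buyer price exceeds the seller price by 33.5: (125.5 − 0.02q) − (75 + 0.001q) = 33.5 → q' = 809.5238.
Tax revenue = 33.5 × 809.5238 = 27119.05.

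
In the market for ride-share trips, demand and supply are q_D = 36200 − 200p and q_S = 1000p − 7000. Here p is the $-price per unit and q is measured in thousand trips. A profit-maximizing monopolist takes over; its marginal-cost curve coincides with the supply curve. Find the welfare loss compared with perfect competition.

$521280.99 thousand

In inverse form: demand p = 181 − 0.005q, supply p = 7 + 0.001q.
Competitive equilibrium: 181 − 0.005q = 7 + 0.001q → q* = 29000, p* = 36.
Marginal revenue: MR = 181 − 0.01q. Set MR = MC: 181 − 0.01q = 7 + 0.001q → q_m = 15818.181818.
Price p_m = 181 − 0.005·15818.181818 = 101.909091; MC(q_m) = 7 + 0.001·15818.181818 = 22.818182.
Competitive q* = 29000, so Δq = 13181.818182; wedge = 101.909091 − 22.818182 = 79.090909.
The triangle = ½ × 13181.818182 × 79.090909 = $521280.99 thousand.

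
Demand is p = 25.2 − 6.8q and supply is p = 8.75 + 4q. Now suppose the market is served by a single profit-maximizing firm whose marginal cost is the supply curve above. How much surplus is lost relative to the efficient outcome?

Competitive equilibrium: 25.2 − 6.8q = 8.75 + 4q → q* = 1.5231, p* = 14.8426.
Marginal revenue: MR = 25.2 − 13.6q. Set MR = MC: 25.2 − 13.6q = 8.75 + 4q → q_m = 0.9347.
Price p_m = 25.2 − 6.8·0.9347 = 18.844; MC(q_m) = 8.75 + 4·0.9347 = 12.4888.
Competitive q* = 1.5231, so Δq = 0.5884; wedge = 18.844 − 12.4888 = 6.3552.
DWL = ½ × 0.5884 × 6.3552 = 1.87.

1.87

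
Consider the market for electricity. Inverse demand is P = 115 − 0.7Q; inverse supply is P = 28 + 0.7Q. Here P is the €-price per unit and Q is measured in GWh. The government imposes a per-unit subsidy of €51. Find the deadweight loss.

Competitive equilibrium: 115 − 0.7Q = 28 + 0.7Q → Q* = 62.1429, P* = 71.5.
The subsidy lowers effective supply by 51: P = 0.7Q − 23.
New quantity: 115 − 0.7Q = 0.7Q − 23 → Q' = 98.5714.
Overproduction ΔQ = 98.5714 − 62.1429 = 36.4285; wedge = subsidy = 51.
DWL = ½ × 36.4285 × 51 = €928.93.

€928.93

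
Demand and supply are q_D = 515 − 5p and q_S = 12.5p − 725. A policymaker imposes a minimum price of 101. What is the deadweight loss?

In inverse form: demand p = 103 − 0.2q, supply p = 58 + 0.08q.
Competitive equilibrium: 103 − 0.2q = 58 + 0.08q → q* = 160.7143, p* = 70.8571.
At the floor p = 101, quantity demanded = (103 − 101)/0.2 = 10.
Sellers' marginal cost at q' = 10: 58 + 0.08·10 = 58.8.
Δq = 160.7143 − 10 = 150.7143; wedge = 101 − 58.8 = 42.2.
Deadweight loss = ½ × 150.7143 × 42.2 = 3180.07.

3180.07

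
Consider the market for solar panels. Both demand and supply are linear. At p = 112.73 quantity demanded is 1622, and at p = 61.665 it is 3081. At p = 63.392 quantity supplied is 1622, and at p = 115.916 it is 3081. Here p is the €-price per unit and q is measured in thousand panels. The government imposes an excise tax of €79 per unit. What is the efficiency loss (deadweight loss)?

Demand slope = (61.665 − 112.73)/(3081 − 1622) = −0.035, so p = 169.5 − 0.035q.
Supply slope = (115.916 − 63.392)/(3081 − 1622) = 0.036, so p = 5 + 0.036q.
Competitive equilibrium: 169.5 − 0.035q = 5 + 0.036q → q* = 2316.9014, p* = 88.4085.
With the tax, the buyer price exceeds the seller price by 79: (169.5 − 0.035q) − (5 + 0.036q) = 79 → q' = 1204.2254.
Δq = 2316.9014 − 1204.2254 = 1112.676; the wedge equals the tax, 79.
The triangle = ½ × 1112.676 × 79 = €43950.70 thousand.

€43950.70 thousand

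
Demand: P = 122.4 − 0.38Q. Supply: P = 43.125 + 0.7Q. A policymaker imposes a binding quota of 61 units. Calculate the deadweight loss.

83.07

Competitive equilibrium: 122.4 − 0.38Q = 43.125 + 0.7Q → Q* = 73.4028, P* = 94.5069.
At Q = 61: demand price = 122.4 − 0.38·61 = 99.22; supply price = 43.125 + 0.7·61 = 85.825.
ΔQ = 73.4028 − 61 = 12.4028; wedge = 99.22 − 85.825 = 13.395.
Deadweight loss = ½ × 12.4028 × 13.395 = 83.07.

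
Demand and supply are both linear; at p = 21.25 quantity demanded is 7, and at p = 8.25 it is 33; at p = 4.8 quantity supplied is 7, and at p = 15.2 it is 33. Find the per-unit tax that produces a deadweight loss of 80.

12

Demand slope = (8.25 − 21.25)/(33 − 7) = −0.5, so p = 24.75 − 0.5q.
Supply slope = (15.2 − 4.8)/(33 − 7) = 0.4, so p = 2 + 0.4q.
Competitive equilibrium: 24.75 − 0.5q = 2 + 0.4q → q* = 25.2778, p* = 12.1111.
A tax t gives Δq = t/0.9 and wedge t, so DWL = t²/1.8.
t²/1.8 = 80 → t² = 144 → t = 12.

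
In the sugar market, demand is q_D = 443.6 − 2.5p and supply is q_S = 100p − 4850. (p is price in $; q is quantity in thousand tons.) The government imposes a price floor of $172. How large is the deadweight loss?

In inverse form: demand p = 177.44 − 0.4q, supply p = 48.5 + 0.01q.
Competitive equilibrium: 177.44 − 0.4q = 48.5 + 0.01q → q* = 314.4878, p* = 51.6449.
At the floor p = 172, quantity demanded = (177.44 − 172)/0.4 = 13.6.
Sellers' marginal cost at q' = 13.6: 48.5 + 0.01·13.6 = 48.636.
Δq = 314.4878 − 13.6 = 300.8878; wedge = 172 − 48.636 = 123.364.
Deadweight loss = ½ × 300.8878 × 123.364 = $18559.36 thousand.

$18559.36 thousand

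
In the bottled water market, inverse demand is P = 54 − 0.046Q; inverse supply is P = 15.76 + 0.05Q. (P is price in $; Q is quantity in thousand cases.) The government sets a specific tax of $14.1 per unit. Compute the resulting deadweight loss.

Competitive equilibrium: 54 − 0.046Q = 15.76 + 0.05Q → Q* = 398.3333, P* = 35.6767.
With the tax, the buyer price exceeds the seller price by 14.1: (54 − 0.046Q) − (15.76 + 0.05Q) = 14.1 → Q' = 251.4583.
ΔQ = 398.3333 − 251.4583 = 146.875; the wedge equals the tax, 14.1.
DWL = ½ × 146.875 × 14.1 = $1035.47 thousand.

$1035.47 thousand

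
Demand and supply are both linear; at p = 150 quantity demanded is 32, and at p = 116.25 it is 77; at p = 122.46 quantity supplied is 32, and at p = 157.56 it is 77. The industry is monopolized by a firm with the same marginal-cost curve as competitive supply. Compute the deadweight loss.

Demand slope = (116.25 − 150)/(77 − 32) = −0.75, so p = 174 − 0.75q.
Supply slope = (157.56 − 122.46)/(77 − 32) = 0.78, so p = 97.5 + 0.78q.
Competitive equilibrium: 174 − 0.75q = 97.5 + 0.78q → q* = 50, p* = 136.5.
Marginal revenue: MR = 174 − 1.5q. Set MR = MC: 174 − 1.5q = 97.5 + 0.78q → q_m = 33.55263.
Price p_m = 174 − 0.75·33.55263 = 148.83553; MC(q_m) = 97.5 + 0.78·33.55263 = 123.67105.
Competitive q* = 50, so Δq = 16.44737; wedge = 148.83553 − 123.67105 = 25.16448.
The triangle = ½ × 16.44737 × 25.16448 = 206.94.

206.94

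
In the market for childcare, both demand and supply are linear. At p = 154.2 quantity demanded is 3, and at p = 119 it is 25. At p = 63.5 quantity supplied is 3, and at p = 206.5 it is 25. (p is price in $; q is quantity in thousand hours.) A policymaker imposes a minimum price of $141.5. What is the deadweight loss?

Demand slope = (119 − 154.2)/(25 − 3) = −1.6, so p = 159 − 1.6q.
Supply slope = (206.5 − 63.5)/(25 − 3) = 6.5, so p = 44 + 6.5q.
Competitive equilibrium: 159 − 1.6q = 44 + 6.5q → q* = 14.1975, p* = 136.284.
At the floor p = 141.5, quantity demanded = (159 − 141.5)/1.6 = 10.9375.
Sellers' marginal cost at q' = 10.9375: 44 + 6.5·10.9375 = 115.0938.
Δq = 14.1975 − 10.9375 = 3.26; wedge = 141.5 − 115.0938 = 26.4062.
DWL = ½ × 3.26 × 26.4062 = $43.04 thousand.

$43.04 thousand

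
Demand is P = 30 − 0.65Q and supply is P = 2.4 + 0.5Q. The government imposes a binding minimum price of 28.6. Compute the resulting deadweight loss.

Competitive equilibrium: 30 − 0.65Q = 2.4 + 0.5Q → Q* = 24, P* = 14.4.
At the floor P = 28.6, quantity demanded = (30 − 28.6)/0.65 = 2.1538.
Sellers' marginal cost at Q' = 2.1538: 2.4 + 0.5·2.1538 = 3.4769.
ΔQ = 24 − 2.1538 = 21.8462; wedge = 28.6 − 3.4769 = 25.1231.
Deadweight loss = ½ × 21.8462 × 25.1231 = 274.42.

274.42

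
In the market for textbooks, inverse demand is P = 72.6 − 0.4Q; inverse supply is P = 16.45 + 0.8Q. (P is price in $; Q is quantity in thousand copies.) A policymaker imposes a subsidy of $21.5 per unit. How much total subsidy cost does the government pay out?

Competitive equilibrium: 72.6 − 0.4Q = 16.45 + 0.8Q → Q* = 46.7917, P* = 53.8833.
The subsidy lowers effective supply by 21.5: P = 0.8Q − 5.05.
New quantity: 72.6 − 0.4Q = 0.8Q − 5.05 → Q' = 64.7083.
Total subsidy cost = 21.5 × 64.7083 = $1391.23 thousand.

$1391.23 thousand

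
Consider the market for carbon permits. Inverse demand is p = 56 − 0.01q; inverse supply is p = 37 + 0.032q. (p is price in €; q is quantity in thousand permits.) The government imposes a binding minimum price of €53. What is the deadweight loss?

€487.62 thousand

Competitive equilibrium: 56 − 0.01q = 37 + 0.032q → q* = 452.381, p* = 51.4762.
At the floor p = 53, quantity demanded = (56 − 53)/0.01 = 300.
Sellers' marginal cost at q' = 300: 37 + 0.032·300 = 46.6.
Δq = 452.381 − 300 = 152.381; wedge = 53 − 46.6 = 6.4.
Welfare loss = ½ × 152.381 × 6.4 = €487.62 thousand.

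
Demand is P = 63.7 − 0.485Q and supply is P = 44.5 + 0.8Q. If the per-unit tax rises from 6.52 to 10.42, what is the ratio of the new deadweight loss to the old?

Competitive equilibrium: 63.7 − 0.485Q = 44.5 + 0.8Q → Q* = 14.9416, P* = 56.4533.
For a per-unit tax t: ΔQ = t/1.285, so DWL = ½·t·(t/1.285) = t²/2.57.
At t = 6.52: DWL = 16.541. At t = 10.42: DWL = 42.248.
Ratio = (10.42/6.52)² = 2.554.

2.554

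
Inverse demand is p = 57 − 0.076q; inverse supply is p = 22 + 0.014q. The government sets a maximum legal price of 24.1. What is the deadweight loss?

2568.06

Competitive equilibrium: 57 − 0.076q = 22 + 0.014q → q* = 388.8889, p* = 27.4444.
At the ceiling p = 24.1, quantity supplied = (24.1 − 22)/0.014 = 150.
Willingness to pay at q' = 150: 57 − 0.076·150 = 45.6.
Δq = 388.8889 − 150 = 238.8889; wedge = 45.6 − 24.1 = 21.5.
The triangle = ½ × 238.8889 × 21.5 = 2568.06.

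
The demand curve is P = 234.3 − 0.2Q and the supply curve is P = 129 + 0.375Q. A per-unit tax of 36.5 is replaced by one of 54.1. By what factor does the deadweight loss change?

Competitive equilibrium: 234.3 − 0.2Q = 129 + 0.375Q → Q* = 183.1304, P* = 197.6739.
For a per-unit tax t: ΔQ = t/0.575, so DWL = ½·t·(t/0.575) = t²/1.15.
At t = 36.5: DWL = 1158.478. At t = 54.1: DWL = 2545.052.
Ratio = (54.1/36.5)² = 2.197.

2.197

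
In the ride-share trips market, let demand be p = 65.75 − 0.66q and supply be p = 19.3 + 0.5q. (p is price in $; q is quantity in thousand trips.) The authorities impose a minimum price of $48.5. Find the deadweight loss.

$112.17 thousand

Competitive equilibrium: 65.75 − 0.66q = 19.3 + 0.5q → q* = 40.0431, p* = 39.3216.
At the floor p = 48.5, quantity demanded = (65.75 − 48.5)/0.66 = 26.1364.
Sellers' marginal cost at q' = 26.1364: 19.3 + 0.5·26.1364 = 32.3682.
Δq = 40.0431 − 26.1364 = 13.9067; wedge = 48.5 − 32.3682 = 16.1318.
Deadweight loss = ½ × 13.9067 × 16.1318 = $112.17 thousand.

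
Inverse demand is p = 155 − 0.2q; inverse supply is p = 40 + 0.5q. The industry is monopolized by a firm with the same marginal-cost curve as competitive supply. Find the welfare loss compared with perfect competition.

466.49

Competitive equilibrium: 155 − 0.2q = 40 + 0.5q → q* = 164.2857, p* = 122.1429.
Marginal revenue: MR = 155 − 0.4q. Set MR = MC: 155 − 0.4q = 40 + 0.5q → q_m = 127.7778.
Price p_m = 155 − 0.2·127.7778 = 129.4444; MC(q_m) = 40 + 0.5·127.7778 = 103.8889.
Competitive q* = 164.2857, so Δq = 36.5079; wedge = 129.4444 − 103.8889 = 25.5555.
Deadweight loss = ½ × 36.5079 × 25.5555 = 466.49.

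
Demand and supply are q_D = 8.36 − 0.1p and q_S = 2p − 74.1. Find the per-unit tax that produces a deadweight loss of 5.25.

In inverse form: demand p = 83.6 − 10q, supply p = 37.05 + 0.5q.
Competitive equilibrium: 83.6 − 10q = 37.05 + 0.5q → q* = 4.4333, p* = 39.2667.
A tax t gives Δq = t/10.5 and wedge t, so DWL = t²/21.
t²/21 = 5.25 → t² = 110.25 → t = 10.5.

10.5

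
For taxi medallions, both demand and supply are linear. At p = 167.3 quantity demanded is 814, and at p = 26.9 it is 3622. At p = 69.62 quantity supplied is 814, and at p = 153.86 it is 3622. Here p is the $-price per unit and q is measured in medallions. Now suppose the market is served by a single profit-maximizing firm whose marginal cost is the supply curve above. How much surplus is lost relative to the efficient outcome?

$24504.29

Demand slope = (26.9 − 167.3)/(3622 − 814) = −0.05, so p = 208 − 0.05q.
Supply slope = (153.86 − 69.62)/(3622 − 814) = 0.03, so p = 45.2 + 0.03q.
Competitive equilibrium: 208 − 0.05q = 45.2 + 0.03q → q* = 2035, p* = 106.25.
Marginal revenue: MR = 208 − 0.1q. Set MR = MC: 208 − 0.1q = 45.2 + 0.03q → q_m = 1252.30769.
Price p_m = 208 − 0.05·1252.30769 = 145.38462; MC(q_m) = 45.2 + 0.03·1252.30769 = 82.76923.
Competitive q* = 2035, so Δq = 782.69231; wedge = 145.38462 − 82.76923 = 62.61539.
The triangle = ½ × 782.69231 × 62.61539 = $24504.29.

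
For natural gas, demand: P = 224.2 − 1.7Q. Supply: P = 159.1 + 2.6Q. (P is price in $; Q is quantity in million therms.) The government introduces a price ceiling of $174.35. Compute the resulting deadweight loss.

Competitive equilibrium: 224.2 − 1.7Q = 159.1 + 2.6Q → Q* = 15.1395, P* = 198.4628.
At the ceiling P = 174.35, quantity supplied = (174.35 − 159.1)/2.6 = 5.8654.
Willingness to pay at Q' = 5.8654: 224.2 − 1.7·5.8654 = 214.2288.
ΔQ = 15.1395 − 5.8654 = 9.2741; wedge = 214.2288 − 174.35 = 39.8788.
Welfare loss = ½ × 9.2741 × 39.8788 = $184.92 million.

$184.92 million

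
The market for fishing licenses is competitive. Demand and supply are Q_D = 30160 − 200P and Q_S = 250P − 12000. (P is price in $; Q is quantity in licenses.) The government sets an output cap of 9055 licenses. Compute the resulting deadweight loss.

In inverse form: demand P = 150.8 − 0.005Q, supply P = 48 + 0.004Q.
Competitive equilibrium: 150.8 − 0.005Q = 48 + 0.004Q → Q* = 11422.2222, P* = 93.6889.
At Q = 9055: demand price = 150.8 − 0.005·9055 = 105.525; supply price = 48 + 0.004·9055 = 84.22.
ΔQ = 11422.2222 − 9055 = 2367.2222; wedge = 105.525 − 84.22 = 21.305.
DWL = ½ × 2367.2222 × 21.305 = $25216.83.

$25216.83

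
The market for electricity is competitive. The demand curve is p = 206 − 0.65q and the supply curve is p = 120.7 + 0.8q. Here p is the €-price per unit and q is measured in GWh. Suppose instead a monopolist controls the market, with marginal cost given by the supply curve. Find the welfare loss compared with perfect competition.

Competitive equilibrium: 206 − 0.65q = 120.7 + 0.8q → q* = 58.82759, p* = 167.76207.
Marginal revenue: MR = 206 − 1.3q. Set MR = MC: 206 − 1.3q = 120.7 + 0.8q → q_m = 40.61905.
Price p_m = 206 − 0.65·40.61905 = 179.59762; MC(q_m) = 120.7 + 0.8·40.61905 = 153.19524.
Competitive q* = 58.82759, so Δq = 18.20854; wedge = 179.59762 − 153.19524 = 26.40238.
Welfare loss = ½ × 18.20854 × 26.40238 = €240.37.

€240.37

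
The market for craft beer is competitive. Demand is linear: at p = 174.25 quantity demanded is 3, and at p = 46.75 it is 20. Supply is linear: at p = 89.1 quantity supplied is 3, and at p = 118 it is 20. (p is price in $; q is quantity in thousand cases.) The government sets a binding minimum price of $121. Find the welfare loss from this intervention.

$21.37 thousand

Demand slope = (46.75 − 174.25)/(20 − 3) = −7.5, so p = 196.75 − 7.5q.
Supply slope = (118 − 89.1)/(20 − 3) = 1.7, so p = 84 + 1.7q.
Competitive equilibrium: 196.75 − 7.5q = 84 + 1.7q → q* = 12.2554, p* = 104.8342.
At the floor p = 121, quantity demanded = (196.75 − 121)/7.5 = 10.1.
Sellers' marginal cost at q' = 10.1: 84 + 1.7·10.1 = 101.17.
Δq = 12.2554 − 10.1 = 2.1554; wedge = 121 − 101.17 = 19.83.
Welfare loss = ½ × 2.1554 × 19.83 = $21.37 thousand.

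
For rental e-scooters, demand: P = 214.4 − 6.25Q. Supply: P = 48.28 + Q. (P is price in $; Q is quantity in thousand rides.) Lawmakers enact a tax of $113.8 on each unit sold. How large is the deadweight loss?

Competitive equilibrium: 214.4 − 6.25Q = 48.28 + Q → Q* = 22.9131, P* = 71.1931.
With the tax, the buyer price exceeds the seller price by 113.8: (214.4 − 6.25Q) − (48.28 + Q) = 113.8 → Q' = 7.2166.
ΔQ = 22.9131 − 7.2166 = 15.6965; the wedge equals the tax, 113.8.
Welfare loss = ½ × 15.6965 × 113.8 = $893.13 thousand.

$893.13 thousand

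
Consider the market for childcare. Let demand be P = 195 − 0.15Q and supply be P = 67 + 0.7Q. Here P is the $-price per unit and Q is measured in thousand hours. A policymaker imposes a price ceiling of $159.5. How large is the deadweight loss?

$144.60 thousand

Competitive equilibrium: 195 − 0.15Q = 67 + 0.7Q → Q* = 150.5882, P* = 172.4118.
At the ceiling P = 159.5, quantity supplied = (159.5 − 67)/0.7 = 132.1429.
Willingness to pay at Q' = 132.1429: 195 − 0.15·132.1429 = 175.1786.
ΔQ = 150.5882 − 132.1429 = 18.4453; wedge = 175.1786 − 159.5 = 15.6786.
Deadweight loss = ½ × 18.4453 × 15.6786 = $144.60 thousand.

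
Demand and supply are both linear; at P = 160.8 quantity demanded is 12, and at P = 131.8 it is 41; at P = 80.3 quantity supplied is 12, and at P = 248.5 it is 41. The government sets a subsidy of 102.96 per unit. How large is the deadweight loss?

779.47

Demand slope = (131.8 − 160.8)/(41 − 12) = −1, so P = 172.8 − Q.
Supply slope = (248.5 − 80.3)/(41 − 12) = 5.8, so P = 10.7 + 5.8Q.
Competitive equilibrium: 172.8 − Q = 10.7 + 5.8Q → Q* = 23.8382, P* = 148.9618.
The subsidy lowers effective supply by 102.96: P = 5.8Q − 92.26.
New quantity: 172.8 − Q = 5.8Q − 92.26 → Q' = 38.9794.
Overproduction ΔQ = 38.9794 − 23.8382 = 15.1412; wedge = subsidy = 102.96.
Welfare loss = ½ × 15.1412 × 102.96 = 779.47.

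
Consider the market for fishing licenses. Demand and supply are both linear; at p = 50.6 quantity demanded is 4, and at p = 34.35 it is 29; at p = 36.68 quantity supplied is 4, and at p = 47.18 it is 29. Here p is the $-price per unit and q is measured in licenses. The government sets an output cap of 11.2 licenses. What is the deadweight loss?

Demand slope = (34.35 − 50.6)/(29 − 4) = −0.65, so p = 53.2 − 0.65q.
Supply slope = (47.18 − 36.68)/(29 − 4) = 0.42, so p = 35 + 0.42q.
Competitive equilibrium: 53.2 − 0.65q = 35 + 0.42q → q* = 17.0093, p* = 42.1439.
At q = 11.2: demand price = 53.2 − 0.65·11.2 = 45.92; supply price = 35 + 0.42·11.2 = 39.704.
Δq = 17.0093 − 11.2 = 5.8093; wedge = 45.92 − 39.704 = 6.216.
Welfare loss = ½ × 5.8093 × 6.216 = $18.06.

$18.06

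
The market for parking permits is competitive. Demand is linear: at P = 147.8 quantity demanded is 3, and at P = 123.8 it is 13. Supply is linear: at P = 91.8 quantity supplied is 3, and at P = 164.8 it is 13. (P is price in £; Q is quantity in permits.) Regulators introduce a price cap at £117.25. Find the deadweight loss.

£25.36

Demand slope = (123.8 − 147.8)/(13 − 3) = −2.4, so P = 155 − 2.4Q.
Supply slope = (164.8 − 91.8)/(13 − 3) = 7.3, so P = 69.9 + 7.3Q.
Competitive equilibrium: 155 − 2.4Q = 69.9 + 7.3Q → Q* = 8.773196, P* = 133.94433.
At the ceiling P = 117.25, quantity supplied = (117.25 − 69.9)/7.3 = 6.486301.
Willingness to pay at Q' = 6.486301: 155 − 2.4·6.486301 = 139.432878.
ΔQ = 8.773196 − 6.486301 = 2.286895; wedge = 139.432878 − 117.25 = 22.182878.
Deadweight loss = ½ × 2.286895 × 22.182878 = £25.36.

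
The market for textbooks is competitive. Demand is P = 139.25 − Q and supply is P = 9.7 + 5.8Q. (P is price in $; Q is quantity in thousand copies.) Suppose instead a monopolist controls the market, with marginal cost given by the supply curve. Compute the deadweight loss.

Competitive equilibrium: 139.25 − Q = 9.7 + 5.8Q → Q* = 19.0515, P* = 120.1985.
Marginal revenue: MR = 139.25 − 2Q. Set MR = MC: 139.25 − 2Q = 9.7 + 5.8Q → Q_m = 16.609.
Price P_m = 139.25 − 1·16.609 = 122.641; MC(Q_m) = 9.7 + 5.8·16.609 = 106.0322.
Competitive Q* = 19.0515, so ΔQ = 2.4425; wedge = 122.641 − 106.0322 = 16.6088.
The triangle = ½ × 2.4425 × 16.6088 = $20.28 thousand.

$20.28 thousand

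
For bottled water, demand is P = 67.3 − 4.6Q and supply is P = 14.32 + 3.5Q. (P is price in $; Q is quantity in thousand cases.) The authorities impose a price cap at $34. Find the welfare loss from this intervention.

Competitive equilibrium: 67.3 − 4.6Q = 14.32 + 3.5Q → Q* = 6.5407, P* = 37.2126.
At the ceiling P = 34, quantity supplied = (34 − 14.32)/3.5 = 5.6229.
Willingness to pay at Q' = 5.6229: 67.3 − 4.6·5.6229 = 41.4347.
ΔQ = 6.5407 − 5.6229 = 0.9178; wedge = 41.4347 − 34 = 7.4347.
DWL = ½ × 0.9178 × 7.4347 = $3.41 thousand.

$3.41 thousand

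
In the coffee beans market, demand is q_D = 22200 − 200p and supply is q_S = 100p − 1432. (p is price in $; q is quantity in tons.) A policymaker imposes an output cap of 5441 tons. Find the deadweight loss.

In inverse form: demand p = 111 − 0.005q, supply p = 14.32 + 0.01q.
Competitive equilibrium: 111 − 0.005q = 14.32 + 0.01q → q* = 6445.3333, p* = 78.7733.
At q = 5441: demand price = 111 − 0.005·5441 = 83.795; supply price = 14.32 + 0.01·5441 = 68.73.
Δq = 6445.3333 − 5441 = 1004.3333; wedge = 83.795 − 68.73 = 15.065.
Welfare loss = ½ × 1004.3333 × 15.065 = $7565.14.

$7565.14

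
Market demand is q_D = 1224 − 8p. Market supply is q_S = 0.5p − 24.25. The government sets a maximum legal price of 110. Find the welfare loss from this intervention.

360.76

In inverse form: demand p = 153 − 0.125q, supply p = 48.5 + 2q.
Competitive equilibrium: 153 − 0.125q = 48.5 + 2q → q* = 49.1765, p* = 146.8529.
At the ceiling p = 110, quantity supplied = (110 − 48.5)/2 = 30.75.
Willingness to pay at q' = 30.75: 153 − 0.125·30.75 = 149.1563.
Δq = 49.1765 − 30.75 = 18.4265; wedge = 149.1563 − 110 = 39.1563.
DWL = ½ × 18.4265 × 39.1563 = 360.76.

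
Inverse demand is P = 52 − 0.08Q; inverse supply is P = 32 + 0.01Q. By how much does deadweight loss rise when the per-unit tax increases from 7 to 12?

Competitive equilibrium: 52 − 0.08Q = 32 + 0.01Q → Q* = 222.2222, P* = 34.2222.
For a per-unit tax t: ΔQ = t/0.09, so DWL = ½·t·(t/0.09) = t²/0.18.
At t = 7: DWL = 272.222. At t = 12: DWL = 800.
Increase = 800 − 272.222 = 527.78.

527.78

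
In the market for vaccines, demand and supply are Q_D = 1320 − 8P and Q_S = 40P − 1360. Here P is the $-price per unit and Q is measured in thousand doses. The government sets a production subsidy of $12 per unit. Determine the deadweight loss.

In inverse form: demand P = 165 − 0.125Q, supply P = 34 + 0.025Q.
Competitive equilibrium: 165 − 0.125Q = 34 + 0.025Q → Q* = 873.3333, P* = 55.8333.
The subsidy lowers effective supply by 12: P = 22 + 0.025Q.
New quantity: 165 − 0.125Q = 22 + 0.025Q → Q' = 953.3333.
Overproduction ΔQ = 953.3333 − 873.3333 = 80; wedge = subsidy = 12.
Deadweight loss = ½ × 80 × 12 = $480 thousand.

$480 thousand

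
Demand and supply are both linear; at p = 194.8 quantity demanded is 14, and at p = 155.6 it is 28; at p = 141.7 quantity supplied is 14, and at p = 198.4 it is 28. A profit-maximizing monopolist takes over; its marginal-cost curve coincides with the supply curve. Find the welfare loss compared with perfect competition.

Demand slope = (155.6 − 194.8)/(28 − 14) = −2.8, so p = 234 − 2.8q.
Supply slope = (198.4 − 141.7)/(28 − 14) = 4.05, so p = 85 + 4.05q.
Competitive equilibrium: 234 − 2.8q = 85 + 4.05q → q* = 21.7518, p* = 173.0949.
Marginal revenue: MR = 234 − 5.6q. Set MR = MC: 234 − 5.6q = 85 + 4.05q → q_m = 15.4404.
Price p_m = 234 − 2.8·15.4404 = 190.7669; MC(q_m) = 85 + 4.05·15.4404 = 147.5336.
Competitive q* = 21.7518, so Δq = 6.3114; wedge = 190.7669 − 147.5336 = 43.2333.
DWL = ½ × 6.3114 × 43.2333 = 136.43.

136.43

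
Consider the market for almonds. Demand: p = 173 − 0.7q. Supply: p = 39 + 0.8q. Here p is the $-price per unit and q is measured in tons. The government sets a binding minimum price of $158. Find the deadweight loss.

$3458.29

Competitive equilibrium: 173 − 0.7q = 39 + 0.8q → q* = 89.3333, p* = 110.4667.
At the floor p = 158, quantity demanded = (173 − 158)/0.7 = 21.4286.
Sellers' marginal cost at q' = 21.4286: 39 + 0.8·21.4286 = 56.1429.
Δq = 89.3333 − 21.4286 = 67.9047; wedge = 158 − 56.1429 = 101.8571.
Welfare loss = ½ × 67.9047 × 101.8571 = $3458.29.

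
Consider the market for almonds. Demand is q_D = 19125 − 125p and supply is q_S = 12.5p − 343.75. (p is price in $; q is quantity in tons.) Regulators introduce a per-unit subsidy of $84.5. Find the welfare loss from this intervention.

$40569.60

In inverse form: demand p = 153 − 0.008q, supply p = 27.5 + 0.08q.
Competitive equilibrium: 153 − 0.008q = 27.5 + 0.08q → q* = 1426.1364, p* = 141.5909.
The subsidy lowers effective supply by 84.5: p = 0.08q − 57.
New quantity: 153 − 0.008q = 0.08q − 57 → q' = 2386.3636.
Overproduction Δq = 2386.3636 − 1426.1364 = 960.2272; wedge = subsidy = 84.5.
Welfare loss = ½ × 960.2272 × 84.5 = $40569.60.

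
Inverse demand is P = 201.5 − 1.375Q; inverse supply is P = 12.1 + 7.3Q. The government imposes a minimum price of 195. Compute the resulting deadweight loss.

1269.16

Competitive equilibrium: 201.5 − 1.375Q = 12.1 + 7.3Q → Q* = 21.8329, P* = 171.4798.
At the floor P = 195, quantity demanded = (201.5 − 195)/1.375 = 4.7273.
Sellers' marginal cost at Q' = 4.7273: 12.1 + 7.3·4.7273 = 46.6093.
ΔQ = 21.8329 − 4.7273 = 17.1056; wedge = 195 − 46.6093 = 148.3907.
The triangle = ½ × 17.1056 × 148.3907 = 1269.16.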